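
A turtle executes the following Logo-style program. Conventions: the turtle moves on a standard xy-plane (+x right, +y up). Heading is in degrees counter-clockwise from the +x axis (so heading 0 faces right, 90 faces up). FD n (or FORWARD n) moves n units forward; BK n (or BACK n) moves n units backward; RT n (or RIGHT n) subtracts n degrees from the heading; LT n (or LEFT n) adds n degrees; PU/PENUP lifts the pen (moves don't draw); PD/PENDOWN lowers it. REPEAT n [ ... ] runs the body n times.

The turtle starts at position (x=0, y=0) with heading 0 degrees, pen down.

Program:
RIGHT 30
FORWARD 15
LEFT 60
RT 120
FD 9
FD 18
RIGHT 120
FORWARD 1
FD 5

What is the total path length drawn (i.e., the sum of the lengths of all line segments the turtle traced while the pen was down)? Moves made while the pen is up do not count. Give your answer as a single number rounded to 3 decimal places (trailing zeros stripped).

Answer: 48

Derivation:
Executing turtle program step by step:
Start: pos=(0,0), heading=0, pen down
RT 30: heading 0 -> 330
FD 15: (0,0) -> (12.99,-7.5) [heading=330, draw]
LT 60: heading 330 -> 30
RT 120: heading 30 -> 270
FD 9: (12.99,-7.5) -> (12.99,-16.5) [heading=270, draw]
FD 18: (12.99,-16.5) -> (12.99,-34.5) [heading=270, draw]
RT 120: heading 270 -> 150
FD 1: (12.99,-34.5) -> (12.124,-34) [heading=150, draw]
FD 5: (12.124,-34) -> (7.794,-31.5) [heading=150, draw]
Final: pos=(7.794,-31.5), heading=150, 5 segment(s) drawn

Segment lengths:
  seg 1: (0,0) -> (12.99,-7.5), length = 15
  seg 2: (12.99,-7.5) -> (12.99,-16.5), length = 9
  seg 3: (12.99,-16.5) -> (12.99,-34.5), length = 18
  seg 4: (12.99,-34.5) -> (12.124,-34), length = 1
  seg 5: (12.124,-34) -> (7.794,-31.5), length = 5
Total = 48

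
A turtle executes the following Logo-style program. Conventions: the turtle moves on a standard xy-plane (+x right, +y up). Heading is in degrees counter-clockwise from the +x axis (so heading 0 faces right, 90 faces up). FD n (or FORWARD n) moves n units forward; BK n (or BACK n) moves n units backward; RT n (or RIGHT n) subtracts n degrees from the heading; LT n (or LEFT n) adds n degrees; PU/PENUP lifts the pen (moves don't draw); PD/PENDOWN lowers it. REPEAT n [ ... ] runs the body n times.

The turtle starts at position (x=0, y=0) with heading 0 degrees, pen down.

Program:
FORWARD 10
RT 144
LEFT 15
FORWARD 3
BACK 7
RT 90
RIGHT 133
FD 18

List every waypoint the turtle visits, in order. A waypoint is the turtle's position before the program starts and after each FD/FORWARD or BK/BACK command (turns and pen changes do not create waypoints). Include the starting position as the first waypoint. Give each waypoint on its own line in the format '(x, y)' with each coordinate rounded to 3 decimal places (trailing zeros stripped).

Executing turtle program step by step:
Start: pos=(0,0), heading=0, pen down
FD 10: (0,0) -> (10,0) [heading=0, draw]
RT 144: heading 0 -> 216
LT 15: heading 216 -> 231
FD 3: (10,0) -> (8.112,-2.331) [heading=231, draw]
BK 7: (8.112,-2.331) -> (12.517,3.109) [heading=231, draw]
RT 90: heading 231 -> 141
RT 133: heading 141 -> 8
FD 18: (12.517,3.109) -> (30.342,5.614) [heading=8, draw]
Final: pos=(30.342,5.614), heading=8, 4 segment(s) drawn
Waypoints (5 total):
(0, 0)
(10, 0)
(8.112, -2.331)
(12.517, 3.109)
(30.342, 5.614)

Answer: (0, 0)
(10, 0)
(8.112, -2.331)
(12.517, 3.109)
(30.342, 5.614)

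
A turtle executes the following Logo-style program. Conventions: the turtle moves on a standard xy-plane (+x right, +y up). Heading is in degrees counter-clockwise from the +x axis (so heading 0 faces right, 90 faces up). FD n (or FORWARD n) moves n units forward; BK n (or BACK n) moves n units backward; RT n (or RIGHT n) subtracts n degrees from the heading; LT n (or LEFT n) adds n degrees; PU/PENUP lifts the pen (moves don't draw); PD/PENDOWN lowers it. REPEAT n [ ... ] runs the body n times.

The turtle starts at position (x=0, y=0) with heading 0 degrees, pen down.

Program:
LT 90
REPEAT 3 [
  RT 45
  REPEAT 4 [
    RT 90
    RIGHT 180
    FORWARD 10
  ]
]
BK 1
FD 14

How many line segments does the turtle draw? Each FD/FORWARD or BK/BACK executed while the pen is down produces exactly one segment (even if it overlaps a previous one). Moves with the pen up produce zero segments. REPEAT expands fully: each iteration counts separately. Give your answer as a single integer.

Executing turtle program step by step:
Start: pos=(0,0), heading=0, pen down
LT 90: heading 0 -> 90
REPEAT 3 [
  -- iteration 1/3 --
  RT 45: heading 90 -> 45
  REPEAT 4 [
    -- iteration 1/4 --
    RT 90: heading 45 -> 315
    RT 180: heading 315 -> 135
    FD 10: (0,0) -> (-7.071,7.071) [heading=135, draw]
    -- iteration 2/4 --
    RT 90: heading 135 -> 45
    RT 180: heading 45 -> 225
    FD 10: (-7.071,7.071) -> (-14.142,0) [heading=225, draw]
    -- iteration 3/4 --
    RT 90: heading 225 -> 135
    RT 180: heading 135 -> 315
    FD 10: (-14.142,0) -> (-7.071,-7.071) [heading=315, draw]
    -- iteration 4/4 --
    RT 90: heading 315 -> 225
    RT 180: heading 225 -> 45
    FD 10: (-7.071,-7.071) -> (0,0) [heading=45, draw]
  ]
  -- iteration 2/3 --
  RT 45: heading 45 -> 0
  REPEAT 4 [
    -- iteration 1/4 --
    RT 90: heading 0 -> 270
    RT 180: heading 270 -> 90
    FD 10: (0,0) -> (0,10) [heading=90, draw]
    -- iteration 2/4 --
    RT 90: heading 90 -> 0
    RT 180: heading 0 -> 180
    FD 10: (0,10) -> (-10,10) [heading=180, draw]
    -- iteration 3/4 --
    RT 90: heading 180 -> 90
    RT 180: heading 90 -> 270
    FD 10: (-10,10) -> (-10,0) [heading=270, draw]
    -- iteration 4/4 --
    RT 90: heading 270 -> 180
    RT 180: heading 180 -> 0
    FD 10: (-10,0) -> (0,0) [heading=0, draw]
  ]
  -- iteration 3/3 --
  RT 45: heading 0 -> 315
  REPEAT 4 [
    -- iteration 1/4 --
    RT 90: heading 315 -> 225
    RT 180: heading 225 -> 45
    FD 10: (0,0) -> (7.071,7.071) [heading=45, draw]
    -- iteration 2/4 --
    RT 90: heading 45 -> 315
    RT 180: heading 315 -> 135
    FD 10: (7.071,7.071) -> (0,14.142) [heading=135, draw]
    -- iteration 3/4 --
    RT 90: heading 135 -> 45
    RT 180: heading 45 -> 225
    FD 10: (0,14.142) -> (-7.071,7.071) [heading=225, draw]
    -- iteration 4/4 --
    RT 90: heading 225 -> 135
    RT 180: heading 135 -> 315
    FD 10: (-7.071,7.071) -> (0,0) [heading=315, draw]
  ]
]
BK 1: (0,0) -> (-0.707,0.707) [heading=315, draw]
FD 14: (-0.707,0.707) -> (9.192,-9.192) [heading=315, draw]
Final: pos=(9.192,-9.192), heading=315, 14 segment(s) drawn
Segments drawn: 14

Answer: 14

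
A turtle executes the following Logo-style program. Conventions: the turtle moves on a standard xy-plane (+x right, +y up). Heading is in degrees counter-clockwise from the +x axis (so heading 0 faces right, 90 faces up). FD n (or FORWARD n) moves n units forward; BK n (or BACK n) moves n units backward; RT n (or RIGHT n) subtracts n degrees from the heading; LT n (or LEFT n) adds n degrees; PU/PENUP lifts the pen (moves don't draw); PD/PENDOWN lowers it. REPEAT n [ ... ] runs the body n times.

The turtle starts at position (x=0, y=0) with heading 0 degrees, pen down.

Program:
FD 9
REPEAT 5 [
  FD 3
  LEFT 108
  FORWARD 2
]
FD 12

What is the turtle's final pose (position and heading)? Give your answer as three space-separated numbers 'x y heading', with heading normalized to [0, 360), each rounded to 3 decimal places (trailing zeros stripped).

Executing turtle program step by step:
Start: pos=(0,0), heading=0, pen down
FD 9: (0,0) -> (9,0) [heading=0, draw]
REPEAT 5 [
  -- iteration 1/5 --
  FD 3: (9,0) -> (12,0) [heading=0, draw]
  LT 108: heading 0 -> 108
  FD 2: (12,0) -> (11.382,1.902) [heading=108, draw]
  -- iteration 2/5 --
  FD 3: (11.382,1.902) -> (10.455,4.755) [heading=108, draw]
  LT 108: heading 108 -> 216
  FD 2: (10.455,4.755) -> (8.837,3.58) [heading=216, draw]
  -- iteration 3/5 --
  FD 3: (8.837,3.58) -> (6.41,1.816) [heading=216, draw]
  LT 108: heading 216 -> 324
  FD 2: (6.41,1.816) -> (8.028,0.641) [heading=324, draw]
  -- iteration 4/5 --
  FD 3: (8.028,0.641) -> (10.455,-1.123) [heading=324, draw]
  LT 108: heading 324 -> 72
  FD 2: (10.455,-1.123) -> (11.073,0.78) [heading=72, draw]
  -- iteration 5/5 --
  FD 3: (11.073,0.78) -> (12,3.633) [heading=72, draw]
  LT 108: heading 72 -> 180
  FD 2: (12,3.633) -> (10,3.633) [heading=180, draw]
]
FD 12: (10,3.633) -> (-2,3.633) [heading=180, draw]
Final: pos=(-2,3.633), heading=180, 12 segment(s) drawn

Answer: -2 3.633 180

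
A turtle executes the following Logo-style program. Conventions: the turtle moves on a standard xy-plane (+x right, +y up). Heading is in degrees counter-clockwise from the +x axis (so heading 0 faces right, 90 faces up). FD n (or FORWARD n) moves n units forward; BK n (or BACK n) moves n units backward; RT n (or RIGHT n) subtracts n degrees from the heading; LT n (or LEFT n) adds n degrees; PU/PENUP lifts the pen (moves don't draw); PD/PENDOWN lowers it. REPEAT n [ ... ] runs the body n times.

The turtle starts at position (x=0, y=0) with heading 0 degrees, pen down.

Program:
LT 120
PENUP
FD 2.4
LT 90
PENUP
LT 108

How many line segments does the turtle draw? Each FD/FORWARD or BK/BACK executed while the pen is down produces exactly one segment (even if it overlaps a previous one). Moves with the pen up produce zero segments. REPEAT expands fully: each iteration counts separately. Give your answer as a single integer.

Answer: 0

Derivation:
Executing turtle program step by step:
Start: pos=(0,0), heading=0, pen down
LT 120: heading 0 -> 120
PU: pen up
FD 2.4: (0,0) -> (-1.2,2.078) [heading=120, move]
LT 90: heading 120 -> 210
PU: pen up
LT 108: heading 210 -> 318
Final: pos=(-1.2,2.078), heading=318, 0 segment(s) drawn
Segments drawn: 0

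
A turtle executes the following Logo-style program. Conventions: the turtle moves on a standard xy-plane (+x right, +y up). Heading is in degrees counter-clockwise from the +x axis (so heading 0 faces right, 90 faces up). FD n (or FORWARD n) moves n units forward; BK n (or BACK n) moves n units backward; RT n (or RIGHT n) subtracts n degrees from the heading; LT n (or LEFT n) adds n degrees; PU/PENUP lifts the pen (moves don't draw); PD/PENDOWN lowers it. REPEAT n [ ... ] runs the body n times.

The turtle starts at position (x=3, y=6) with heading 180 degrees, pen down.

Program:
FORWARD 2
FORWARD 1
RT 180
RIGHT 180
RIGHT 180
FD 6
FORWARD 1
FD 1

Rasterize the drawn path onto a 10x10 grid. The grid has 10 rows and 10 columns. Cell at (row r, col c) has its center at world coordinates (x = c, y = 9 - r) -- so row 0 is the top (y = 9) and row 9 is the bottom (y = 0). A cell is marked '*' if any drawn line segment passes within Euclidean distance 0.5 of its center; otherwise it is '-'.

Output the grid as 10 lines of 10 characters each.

Segment 0: (3,6) -> (1,6)
Segment 1: (1,6) -> (0,6)
Segment 2: (0,6) -> (6,6)
Segment 3: (6,6) -> (7,6)
Segment 4: (7,6) -> (8,6)

Answer: ----------
----------
----------
*********-
----------
----------
----------
----------
----------
----------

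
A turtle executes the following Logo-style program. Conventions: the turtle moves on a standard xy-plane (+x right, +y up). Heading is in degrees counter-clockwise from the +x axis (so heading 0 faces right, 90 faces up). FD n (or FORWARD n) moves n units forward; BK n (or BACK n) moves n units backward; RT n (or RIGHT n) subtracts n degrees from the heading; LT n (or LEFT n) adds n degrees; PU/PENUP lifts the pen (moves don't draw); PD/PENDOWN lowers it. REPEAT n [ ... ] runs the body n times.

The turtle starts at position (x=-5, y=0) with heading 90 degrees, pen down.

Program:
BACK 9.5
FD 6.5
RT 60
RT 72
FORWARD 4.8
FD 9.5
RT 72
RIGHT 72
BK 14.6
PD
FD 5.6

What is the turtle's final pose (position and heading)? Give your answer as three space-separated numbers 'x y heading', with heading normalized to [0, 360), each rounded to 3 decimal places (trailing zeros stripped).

Executing turtle program step by step:
Start: pos=(-5,0), heading=90, pen down
BK 9.5: (-5,0) -> (-5,-9.5) [heading=90, draw]
FD 6.5: (-5,-9.5) -> (-5,-3) [heading=90, draw]
RT 60: heading 90 -> 30
RT 72: heading 30 -> 318
FD 4.8: (-5,-3) -> (-1.433,-6.212) [heading=318, draw]
FD 9.5: (-1.433,-6.212) -> (5.627,-12.569) [heading=318, draw]
RT 72: heading 318 -> 246
RT 72: heading 246 -> 174
BK 14.6: (5.627,-12.569) -> (20.147,-14.095) [heading=174, draw]
PD: pen down
FD 5.6: (20.147,-14.095) -> (14.578,-13.509) [heading=174, draw]
Final: pos=(14.578,-13.509), heading=174, 6 segment(s) drawn

Answer: 14.578 -13.509 174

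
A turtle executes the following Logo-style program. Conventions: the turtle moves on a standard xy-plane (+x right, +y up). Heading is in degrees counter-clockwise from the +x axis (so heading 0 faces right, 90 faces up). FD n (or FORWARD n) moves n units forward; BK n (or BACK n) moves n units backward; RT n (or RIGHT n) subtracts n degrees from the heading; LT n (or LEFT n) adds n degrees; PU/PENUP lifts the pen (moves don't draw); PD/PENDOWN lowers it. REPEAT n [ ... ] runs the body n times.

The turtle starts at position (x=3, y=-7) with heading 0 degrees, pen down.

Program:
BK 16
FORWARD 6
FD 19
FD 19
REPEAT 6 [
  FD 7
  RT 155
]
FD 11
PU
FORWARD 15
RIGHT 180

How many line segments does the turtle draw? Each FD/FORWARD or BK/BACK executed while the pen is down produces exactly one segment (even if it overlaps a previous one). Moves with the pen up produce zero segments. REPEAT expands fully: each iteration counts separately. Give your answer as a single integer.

Answer: 11

Derivation:
Executing turtle program step by step:
Start: pos=(3,-7), heading=0, pen down
BK 16: (3,-7) -> (-13,-7) [heading=0, draw]
FD 6: (-13,-7) -> (-7,-7) [heading=0, draw]
FD 19: (-7,-7) -> (12,-7) [heading=0, draw]
FD 19: (12,-7) -> (31,-7) [heading=0, draw]
REPEAT 6 [
  -- iteration 1/6 --
  FD 7: (31,-7) -> (38,-7) [heading=0, draw]
  RT 155: heading 0 -> 205
  -- iteration 2/6 --
  FD 7: (38,-7) -> (31.656,-9.958) [heading=205, draw]
  RT 155: heading 205 -> 50
  -- iteration 3/6 --
  FD 7: (31.656,-9.958) -> (36.155,-4.596) [heading=50, draw]
  RT 155: heading 50 -> 255
  -- iteration 4/6 --
  FD 7: (36.155,-4.596) -> (34.344,-11.357) [heading=255, draw]
  RT 155: heading 255 -> 100
  -- iteration 5/6 --
  FD 7: (34.344,-11.357) -> (33.128,-4.464) [heading=100, draw]
  RT 155: heading 100 -> 305
  -- iteration 6/6 --
  FD 7: (33.128,-4.464) -> (37.143,-10.198) [heading=305, draw]
  RT 155: heading 305 -> 150
]
FD 11: (37.143,-10.198) -> (27.617,-4.698) [heading=150, draw]
PU: pen up
FD 15: (27.617,-4.698) -> (14.626,2.802) [heading=150, move]
RT 180: heading 150 -> 330
Final: pos=(14.626,2.802), heading=330, 11 segment(s) drawn
Segments drawn: 11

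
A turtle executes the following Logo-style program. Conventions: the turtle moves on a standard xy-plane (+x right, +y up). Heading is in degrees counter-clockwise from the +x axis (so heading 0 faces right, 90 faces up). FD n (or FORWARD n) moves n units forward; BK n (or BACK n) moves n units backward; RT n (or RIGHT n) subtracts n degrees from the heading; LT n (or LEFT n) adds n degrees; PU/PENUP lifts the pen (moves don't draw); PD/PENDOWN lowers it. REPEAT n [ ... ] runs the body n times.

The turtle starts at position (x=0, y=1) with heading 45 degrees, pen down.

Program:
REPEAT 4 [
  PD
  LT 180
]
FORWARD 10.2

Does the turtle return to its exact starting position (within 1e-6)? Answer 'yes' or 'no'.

Executing turtle program step by step:
Start: pos=(0,1), heading=45, pen down
REPEAT 4 [
  -- iteration 1/4 --
  PD: pen down
  LT 180: heading 45 -> 225
  -- iteration 2/4 --
  PD: pen down
  LT 180: heading 225 -> 45
  -- iteration 3/4 --
  PD: pen down
  LT 180: heading 45 -> 225
  -- iteration 4/4 --
  PD: pen down
  LT 180: heading 225 -> 45
]
FD 10.2: (0,1) -> (7.212,8.212) [heading=45, draw]
Final: pos=(7.212,8.212), heading=45, 1 segment(s) drawn

Start position: (0, 1)
Final position: (7.212, 8.212)
Distance = 10.2; >= 1e-6 -> NOT closed

Answer: no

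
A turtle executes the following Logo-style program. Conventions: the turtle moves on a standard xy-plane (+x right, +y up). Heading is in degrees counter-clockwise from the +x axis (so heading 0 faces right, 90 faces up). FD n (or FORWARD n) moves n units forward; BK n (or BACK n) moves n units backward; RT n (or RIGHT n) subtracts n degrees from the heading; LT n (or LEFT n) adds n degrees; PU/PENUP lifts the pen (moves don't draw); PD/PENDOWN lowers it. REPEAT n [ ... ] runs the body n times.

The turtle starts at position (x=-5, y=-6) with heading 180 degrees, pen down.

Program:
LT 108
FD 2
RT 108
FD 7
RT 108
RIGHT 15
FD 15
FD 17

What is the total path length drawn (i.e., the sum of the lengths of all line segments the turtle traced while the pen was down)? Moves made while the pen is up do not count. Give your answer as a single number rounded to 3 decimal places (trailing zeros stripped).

Answer: 41

Derivation:
Executing turtle program step by step:
Start: pos=(-5,-6), heading=180, pen down
LT 108: heading 180 -> 288
FD 2: (-5,-6) -> (-4.382,-7.902) [heading=288, draw]
RT 108: heading 288 -> 180
FD 7: (-4.382,-7.902) -> (-11.382,-7.902) [heading=180, draw]
RT 108: heading 180 -> 72
RT 15: heading 72 -> 57
FD 15: (-11.382,-7.902) -> (-3.212,4.678) [heading=57, draw]
FD 17: (-3.212,4.678) -> (6.046,18.935) [heading=57, draw]
Final: pos=(6.046,18.935), heading=57, 4 segment(s) drawn

Segment lengths:
  seg 1: (-5,-6) -> (-4.382,-7.902), length = 2
  seg 2: (-4.382,-7.902) -> (-11.382,-7.902), length = 7
  seg 3: (-11.382,-7.902) -> (-3.212,4.678), length = 15
  seg 4: (-3.212,4.678) -> (6.046,18.935), length = 17
Total = 41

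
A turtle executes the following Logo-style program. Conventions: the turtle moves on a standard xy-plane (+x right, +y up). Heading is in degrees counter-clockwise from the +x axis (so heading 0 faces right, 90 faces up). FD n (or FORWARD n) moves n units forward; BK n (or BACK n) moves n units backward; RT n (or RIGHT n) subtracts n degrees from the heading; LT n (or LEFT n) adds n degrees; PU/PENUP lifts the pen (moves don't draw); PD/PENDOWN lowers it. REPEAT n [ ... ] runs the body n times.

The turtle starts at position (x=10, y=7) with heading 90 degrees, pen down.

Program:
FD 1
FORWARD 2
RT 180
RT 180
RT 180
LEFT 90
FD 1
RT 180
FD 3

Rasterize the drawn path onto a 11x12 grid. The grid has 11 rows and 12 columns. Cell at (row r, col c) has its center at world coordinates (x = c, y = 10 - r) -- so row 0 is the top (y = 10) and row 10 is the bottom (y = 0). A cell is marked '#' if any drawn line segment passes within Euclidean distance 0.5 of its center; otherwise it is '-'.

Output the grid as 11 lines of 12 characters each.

Segment 0: (10,7) -> (10,8)
Segment 1: (10,8) -> (10,10)
Segment 2: (10,10) -> (11,10)
Segment 3: (11,10) -> (8,10)

Answer: --------####
----------#-
----------#-
----------#-
------------
------------
------------
------------
------------
------------
------------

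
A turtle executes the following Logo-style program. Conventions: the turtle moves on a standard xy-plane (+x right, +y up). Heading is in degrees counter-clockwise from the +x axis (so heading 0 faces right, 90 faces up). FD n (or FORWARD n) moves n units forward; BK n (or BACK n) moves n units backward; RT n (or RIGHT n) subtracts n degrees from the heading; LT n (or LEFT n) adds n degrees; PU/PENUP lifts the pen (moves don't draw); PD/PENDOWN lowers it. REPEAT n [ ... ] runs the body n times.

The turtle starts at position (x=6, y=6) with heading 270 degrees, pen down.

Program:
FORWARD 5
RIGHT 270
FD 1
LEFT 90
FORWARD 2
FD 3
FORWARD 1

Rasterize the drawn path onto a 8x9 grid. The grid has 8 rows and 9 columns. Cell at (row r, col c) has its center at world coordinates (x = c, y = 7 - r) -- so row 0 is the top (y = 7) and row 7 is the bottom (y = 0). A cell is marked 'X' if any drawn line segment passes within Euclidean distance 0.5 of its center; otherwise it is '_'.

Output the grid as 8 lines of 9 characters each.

Answer: _______X_
______XX_
______XX_
______XX_
______XX_
______XX_
______XX_
_________

Derivation:
Segment 0: (6,6) -> (6,1)
Segment 1: (6,1) -> (7,1)
Segment 2: (7,1) -> (7,3)
Segment 3: (7,3) -> (7,6)
Segment 4: (7,6) -> (7,7)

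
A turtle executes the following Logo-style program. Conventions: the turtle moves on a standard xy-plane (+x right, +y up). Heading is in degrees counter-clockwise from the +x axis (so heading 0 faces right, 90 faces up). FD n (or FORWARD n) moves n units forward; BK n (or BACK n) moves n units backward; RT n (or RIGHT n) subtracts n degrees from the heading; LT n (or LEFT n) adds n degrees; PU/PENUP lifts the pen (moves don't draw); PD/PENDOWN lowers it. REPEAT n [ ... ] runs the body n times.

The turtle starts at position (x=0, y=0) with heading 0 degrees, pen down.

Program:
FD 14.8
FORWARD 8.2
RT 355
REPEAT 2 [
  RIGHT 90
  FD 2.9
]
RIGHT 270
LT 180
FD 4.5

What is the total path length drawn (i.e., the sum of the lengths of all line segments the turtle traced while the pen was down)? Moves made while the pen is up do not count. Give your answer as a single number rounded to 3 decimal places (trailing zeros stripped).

Answer: 33.3

Derivation:
Executing turtle program step by step:
Start: pos=(0,0), heading=0, pen down
FD 14.8: (0,0) -> (14.8,0) [heading=0, draw]
FD 8.2: (14.8,0) -> (23,0) [heading=0, draw]
RT 355: heading 0 -> 5
REPEAT 2 [
  -- iteration 1/2 --
  RT 90: heading 5 -> 275
  FD 2.9: (23,0) -> (23.253,-2.889) [heading=275, draw]
  -- iteration 2/2 --
  RT 90: heading 275 -> 185
  FD 2.9: (23.253,-2.889) -> (20.364,-3.142) [heading=185, draw]
]
RT 270: heading 185 -> 275
LT 180: heading 275 -> 95
FD 4.5: (20.364,-3.142) -> (19.972,1.341) [heading=95, draw]
Final: pos=(19.972,1.341), heading=95, 5 segment(s) drawn

Segment lengths:
  seg 1: (0,0) -> (14.8,0), length = 14.8
  seg 2: (14.8,0) -> (23,0), length = 8.2
  seg 3: (23,0) -> (23.253,-2.889), length = 2.9
  seg 4: (23.253,-2.889) -> (20.364,-3.142), length = 2.9
  seg 5: (20.364,-3.142) -> (19.972,1.341), length = 4.5
Total = 33.3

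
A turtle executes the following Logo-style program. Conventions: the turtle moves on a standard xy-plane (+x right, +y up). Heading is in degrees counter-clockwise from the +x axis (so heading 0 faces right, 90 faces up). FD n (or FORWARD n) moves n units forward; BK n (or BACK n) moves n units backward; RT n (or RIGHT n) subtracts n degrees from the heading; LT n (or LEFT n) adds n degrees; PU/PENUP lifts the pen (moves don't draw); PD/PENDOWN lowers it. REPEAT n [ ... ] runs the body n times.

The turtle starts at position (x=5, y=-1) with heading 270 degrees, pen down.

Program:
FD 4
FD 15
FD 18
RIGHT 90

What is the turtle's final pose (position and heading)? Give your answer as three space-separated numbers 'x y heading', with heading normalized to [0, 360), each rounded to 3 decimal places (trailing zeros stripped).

Answer: 5 -38 180

Derivation:
Executing turtle program step by step:
Start: pos=(5,-1), heading=270, pen down
FD 4: (5,-1) -> (5,-5) [heading=270, draw]
FD 15: (5,-5) -> (5,-20) [heading=270, draw]
FD 18: (5,-20) -> (5,-38) [heading=270, draw]
RT 90: heading 270 -> 180
Final: pos=(5,-38), heading=180, 3 segment(s) drawn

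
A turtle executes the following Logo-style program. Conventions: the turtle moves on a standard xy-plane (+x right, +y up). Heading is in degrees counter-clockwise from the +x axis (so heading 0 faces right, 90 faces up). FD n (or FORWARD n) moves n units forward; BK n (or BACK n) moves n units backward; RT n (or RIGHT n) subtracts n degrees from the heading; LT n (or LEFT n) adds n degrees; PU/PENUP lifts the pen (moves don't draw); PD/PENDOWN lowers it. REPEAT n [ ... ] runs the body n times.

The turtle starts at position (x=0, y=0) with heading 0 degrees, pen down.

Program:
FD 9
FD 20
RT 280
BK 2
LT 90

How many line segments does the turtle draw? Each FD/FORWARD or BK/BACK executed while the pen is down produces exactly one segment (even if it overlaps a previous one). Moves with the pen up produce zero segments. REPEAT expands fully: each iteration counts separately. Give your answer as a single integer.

Answer: 3

Derivation:
Executing turtle program step by step:
Start: pos=(0,0), heading=0, pen down
FD 9: (0,0) -> (9,0) [heading=0, draw]
FD 20: (9,0) -> (29,0) [heading=0, draw]
RT 280: heading 0 -> 80
BK 2: (29,0) -> (28.653,-1.97) [heading=80, draw]
LT 90: heading 80 -> 170
Final: pos=(28.653,-1.97), heading=170, 3 segment(s) drawn
Segments drawn: 3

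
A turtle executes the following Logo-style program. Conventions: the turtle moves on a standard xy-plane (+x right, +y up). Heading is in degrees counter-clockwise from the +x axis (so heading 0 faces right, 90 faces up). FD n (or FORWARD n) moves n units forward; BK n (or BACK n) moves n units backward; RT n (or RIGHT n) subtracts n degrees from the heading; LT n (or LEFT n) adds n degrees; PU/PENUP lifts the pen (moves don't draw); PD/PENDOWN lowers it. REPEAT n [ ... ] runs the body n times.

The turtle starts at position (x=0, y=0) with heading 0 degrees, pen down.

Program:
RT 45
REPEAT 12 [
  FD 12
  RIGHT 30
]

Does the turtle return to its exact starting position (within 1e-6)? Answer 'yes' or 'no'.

Executing turtle program step by step:
Start: pos=(0,0), heading=0, pen down
RT 45: heading 0 -> 315
REPEAT 12 [
  -- iteration 1/12 --
  FD 12: (0,0) -> (8.485,-8.485) [heading=315, draw]
  RT 30: heading 315 -> 285
  -- iteration 2/12 --
  FD 12: (8.485,-8.485) -> (11.591,-20.076) [heading=285, draw]
  RT 30: heading 285 -> 255
  -- iteration 3/12 --
  FD 12: (11.591,-20.076) -> (8.485,-31.668) [heading=255, draw]
  RT 30: heading 255 -> 225
  -- iteration 4/12 --
  FD 12: (8.485,-31.668) -> (0,-40.153) [heading=225, draw]
  RT 30: heading 225 -> 195
  -- iteration 5/12 --
  FD 12: (0,-40.153) -> (-11.591,-43.259) [heading=195, draw]
  RT 30: heading 195 -> 165
  -- iteration 6/12 --
  FD 12: (-11.591,-43.259) -> (-23.182,-40.153) [heading=165, draw]
  RT 30: heading 165 -> 135
  -- iteration 7/12 --
  FD 12: (-23.182,-40.153) -> (-31.668,-31.668) [heading=135, draw]
  RT 30: heading 135 -> 105
  -- iteration 8/12 --
  FD 12: (-31.668,-31.668) -> (-34.773,-20.076) [heading=105, draw]
  RT 30: heading 105 -> 75
  -- iteration 9/12 --
  FD 12: (-34.773,-20.076) -> (-31.668,-8.485) [heading=75, draw]
  RT 30: heading 75 -> 45
  -- iteration 10/12 --
  FD 12: (-31.668,-8.485) -> (-23.182,0) [heading=45, draw]
  RT 30: heading 45 -> 15
  -- iteration 11/12 --
  FD 12: (-23.182,0) -> (-11.591,3.106) [heading=15, draw]
  RT 30: heading 15 -> 345
  -- iteration 12/12 --
  FD 12: (-11.591,3.106) -> (0,0) [heading=345, draw]
  RT 30: heading 345 -> 315
]
Final: pos=(0,0), heading=315, 12 segment(s) drawn

Start position: (0, 0)
Final position: (0, 0)
Distance = 0; < 1e-6 -> CLOSED

Answer: yes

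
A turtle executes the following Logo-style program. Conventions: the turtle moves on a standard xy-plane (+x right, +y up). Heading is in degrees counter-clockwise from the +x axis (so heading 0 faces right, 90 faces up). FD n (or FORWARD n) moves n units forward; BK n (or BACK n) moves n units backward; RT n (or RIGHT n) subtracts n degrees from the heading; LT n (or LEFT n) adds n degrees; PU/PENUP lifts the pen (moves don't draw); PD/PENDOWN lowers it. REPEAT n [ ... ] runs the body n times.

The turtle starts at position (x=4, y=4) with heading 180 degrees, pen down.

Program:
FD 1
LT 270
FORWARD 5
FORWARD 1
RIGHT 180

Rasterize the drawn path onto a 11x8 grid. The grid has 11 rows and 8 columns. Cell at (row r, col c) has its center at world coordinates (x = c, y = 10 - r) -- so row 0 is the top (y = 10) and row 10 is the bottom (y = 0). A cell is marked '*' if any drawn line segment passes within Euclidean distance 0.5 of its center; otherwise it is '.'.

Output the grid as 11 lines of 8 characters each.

Segment 0: (4,4) -> (3,4)
Segment 1: (3,4) -> (3,9)
Segment 2: (3,9) -> (3,10)

Answer: ...*....
...*....
...*....
...*....
...*....
...*....
...**...
........
........
........
........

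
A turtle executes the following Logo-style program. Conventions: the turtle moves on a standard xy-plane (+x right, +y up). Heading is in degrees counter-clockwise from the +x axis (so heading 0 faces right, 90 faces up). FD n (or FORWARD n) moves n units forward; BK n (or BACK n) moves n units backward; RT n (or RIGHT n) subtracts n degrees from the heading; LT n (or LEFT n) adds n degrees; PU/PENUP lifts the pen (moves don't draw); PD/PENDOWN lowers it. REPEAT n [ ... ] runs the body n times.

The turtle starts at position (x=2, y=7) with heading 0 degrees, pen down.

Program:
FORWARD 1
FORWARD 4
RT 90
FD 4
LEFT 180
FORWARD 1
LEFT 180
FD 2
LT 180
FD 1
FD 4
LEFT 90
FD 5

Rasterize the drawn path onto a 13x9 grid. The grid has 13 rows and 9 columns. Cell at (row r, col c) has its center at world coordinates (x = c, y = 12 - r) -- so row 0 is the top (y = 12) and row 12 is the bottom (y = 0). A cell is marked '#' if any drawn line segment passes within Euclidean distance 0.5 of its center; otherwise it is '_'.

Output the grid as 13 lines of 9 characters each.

Segment 0: (2,7) -> (3,7)
Segment 1: (3,7) -> (7,7)
Segment 2: (7,7) -> (7,3)
Segment 3: (7,3) -> (7,4)
Segment 4: (7,4) -> (7,2)
Segment 5: (7,2) -> (7,3)
Segment 6: (7,3) -> (7,7)
Segment 7: (7,7) -> (2,7)

Answer: _________
_________
_________
_________
_________
__######_
_______#_
_______#_
_______#_
_______#_
_______#_
_________
_________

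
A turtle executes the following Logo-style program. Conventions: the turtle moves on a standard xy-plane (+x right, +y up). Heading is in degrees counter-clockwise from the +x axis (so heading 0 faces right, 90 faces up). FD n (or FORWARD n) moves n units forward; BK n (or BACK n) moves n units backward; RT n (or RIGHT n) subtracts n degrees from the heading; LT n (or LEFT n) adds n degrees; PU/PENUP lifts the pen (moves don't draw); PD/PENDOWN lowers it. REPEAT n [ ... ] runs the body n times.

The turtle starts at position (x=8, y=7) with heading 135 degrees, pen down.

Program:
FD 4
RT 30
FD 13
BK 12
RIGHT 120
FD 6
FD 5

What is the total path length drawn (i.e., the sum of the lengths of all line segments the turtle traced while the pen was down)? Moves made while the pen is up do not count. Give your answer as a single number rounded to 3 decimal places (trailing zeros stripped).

Executing turtle program step by step:
Start: pos=(8,7), heading=135, pen down
FD 4: (8,7) -> (5.172,9.828) [heading=135, draw]
RT 30: heading 135 -> 105
FD 13: (5.172,9.828) -> (1.807,22.385) [heading=105, draw]
BK 12: (1.807,22.385) -> (4.913,10.794) [heading=105, draw]
RT 120: heading 105 -> 345
FD 6: (4.913,10.794) -> (10.708,9.241) [heading=345, draw]
FD 5: (10.708,9.241) -> (15.538,7.947) [heading=345, draw]
Final: pos=(15.538,7.947), heading=345, 5 segment(s) drawn

Segment lengths:
  seg 1: (8,7) -> (5.172,9.828), length = 4
  seg 2: (5.172,9.828) -> (1.807,22.385), length = 13
  seg 3: (1.807,22.385) -> (4.913,10.794), length = 12
  seg 4: (4.913,10.794) -> (10.708,9.241), length = 6
  seg 5: (10.708,9.241) -> (15.538,7.947), length = 5
Total = 40

Answer: 40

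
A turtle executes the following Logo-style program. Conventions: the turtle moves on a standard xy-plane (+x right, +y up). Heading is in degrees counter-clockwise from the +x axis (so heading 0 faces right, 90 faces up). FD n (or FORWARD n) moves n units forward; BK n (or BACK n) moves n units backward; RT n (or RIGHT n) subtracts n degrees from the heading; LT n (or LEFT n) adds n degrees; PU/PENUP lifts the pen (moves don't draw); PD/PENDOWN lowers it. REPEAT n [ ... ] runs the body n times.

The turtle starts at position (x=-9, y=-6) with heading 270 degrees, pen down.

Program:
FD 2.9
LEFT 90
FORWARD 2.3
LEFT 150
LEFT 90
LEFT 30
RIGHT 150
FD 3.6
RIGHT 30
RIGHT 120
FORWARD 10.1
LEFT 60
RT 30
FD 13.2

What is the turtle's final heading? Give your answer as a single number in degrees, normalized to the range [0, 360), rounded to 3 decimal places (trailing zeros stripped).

Executing turtle program step by step:
Start: pos=(-9,-6), heading=270, pen down
FD 2.9: (-9,-6) -> (-9,-8.9) [heading=270, draw]
LT 90: heading 270 -> 0
FD 2.3: (-9,-8.9) -> (-6.7,-8.9) [heading=0, draw]
LT 150: heading 0 -> 150
LT 90: heading 150 -> 240
LT 30: heading 240 -> 270
RT 150: heading 270 -> 120
FD 3.6: (-6.7,-8.9) -> (-8.5,-5.782) [heading=120, draw]
RT 30: heading 120 -> 90
RT 120: heading 90 -> 330
FD 10.1: (-8.5,-5.782) -> (0.247,-10.832) [heading=330, draw]
LT 60: heading 330 -> 30
RT 30: heading 30 -> 0
FD 13.2: (0.247,-10.832) -> (13.447,-10.832) [heading=0, draw]
Final: pos=(13.447,-10.832), heading=0, 5 segment(s) drawn

Answer: 0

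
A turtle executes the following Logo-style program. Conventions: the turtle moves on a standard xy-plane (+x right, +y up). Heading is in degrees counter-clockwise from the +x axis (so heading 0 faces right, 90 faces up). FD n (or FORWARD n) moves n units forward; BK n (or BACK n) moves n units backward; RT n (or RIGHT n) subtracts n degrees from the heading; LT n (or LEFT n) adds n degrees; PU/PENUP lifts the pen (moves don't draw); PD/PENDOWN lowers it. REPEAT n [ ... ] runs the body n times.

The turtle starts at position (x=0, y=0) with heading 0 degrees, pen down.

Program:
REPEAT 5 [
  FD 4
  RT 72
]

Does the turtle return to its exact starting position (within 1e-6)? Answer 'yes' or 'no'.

Executing turtle program step by step:
Start: pos=(0,0), heading=0, pen down
REPEAT 5 [
  -- iteration 1/5 --
  FD 4: (0,0) -> (4,0) [heading=0, draw]
  RT 72: heading 0 -> 288
  -- iteration 2/5 --
  FD 4: (4,0) -> (5.236,-3.804) [heading=288, draw]
  RT 72: heading 288 -> 216
  -- iteration 3/5 --
  FD 4: (5.236,-3.804) -> (2,-6.155) [heading=216, draw]
  RT 72: heading 216 -> 144
  -- iteration 4/5 --
  FD 4: (2,-6.155) -> (-1.236,-3.804) [heading=144, draw]
  RT 72: heading 144 -> 72
  -- iteration 5/5 --
  FD 4: (-1.236,-3.804) -> (0,0) [heading=72, draw]
  RT 72: heading 72 -> 0
]
Final: pos=(0,0), heading=0, 5 segment(s) drawn

Start position: (0, 0)
Final position: (0, 0)
Distance = 0; < 1e-6 -> CLOSED

Answer: yes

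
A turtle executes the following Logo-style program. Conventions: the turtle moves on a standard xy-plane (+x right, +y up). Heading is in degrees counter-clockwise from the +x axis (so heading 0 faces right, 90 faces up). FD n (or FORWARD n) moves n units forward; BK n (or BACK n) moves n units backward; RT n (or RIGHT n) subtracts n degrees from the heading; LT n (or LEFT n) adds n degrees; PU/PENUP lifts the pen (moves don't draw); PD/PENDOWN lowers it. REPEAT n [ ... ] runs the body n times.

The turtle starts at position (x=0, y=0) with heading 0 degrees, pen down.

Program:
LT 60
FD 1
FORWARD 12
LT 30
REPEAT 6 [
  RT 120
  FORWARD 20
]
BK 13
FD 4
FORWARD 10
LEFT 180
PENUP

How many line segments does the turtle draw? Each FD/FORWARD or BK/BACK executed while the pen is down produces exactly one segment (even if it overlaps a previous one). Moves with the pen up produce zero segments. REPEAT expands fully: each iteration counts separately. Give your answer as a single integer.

Executing turtle program step by step:
Start: pos=(0,0), heading=0, pen down
LT 60: heading 0 -> 60
FD 1: (0,0) -> (0.5,0.866) [heading=60, draw]
FD 12: (0.5,0.866) -> (6.5,11.258) [heading=60, draw]
LT 30: heading 60 -> 90
REPEAT 6 [
  -- iteration 1/6 --
  RT 120: heading 90 -> 330
  FD 20: (6.5,11.258) -> (23.821,1.258) [heading=330, draw]
  -- iteration 2/6 --
  RT 120: heading 330 -> 210
  FD 20: (23.821,1.258) -> (6.5,-8.742) [heading=210, draw]
  -- iteration 3/6 --
  RT 120: heading 210 -> 90
  FD 20: (6.5,-8.742) -> (6.5,11.258) [heading=90, draw]
  -- iteration 4/6 --
  RT 120: heading 90 -> 330
  FD 20: (6.5,11.258) -> (23.821,1.258) [heading=330, draw]
  -- iteration 5/6 --
  RT 120: heading 330 -> 210
  FD 20: (23.821,1.258) -> (6.5,-8.742) [heading=210, draw]
  -- iteration 6/6 --
  RT 120: heading 210 -> 90
  FD 20: (6.5,-8.742) -> (6.5,11.258) [heading=90, draw]
]
BK 13: (6.5,11.258) -> (6.5,-1.742) [heading=90, draw]
FD 4: (6.5,-1.742) -> (6.5,2.258) [heading=90, draw]
FD 10: (6.5,2.258) -> (6.5,12.258) [heading=90, draw]
LT 180: heading 90 -> 270
PU: pen up
Final: pos=(6.5,12.258), heading=270, 11 segment(s) drawn
Segments drawn: 11

Answer: 11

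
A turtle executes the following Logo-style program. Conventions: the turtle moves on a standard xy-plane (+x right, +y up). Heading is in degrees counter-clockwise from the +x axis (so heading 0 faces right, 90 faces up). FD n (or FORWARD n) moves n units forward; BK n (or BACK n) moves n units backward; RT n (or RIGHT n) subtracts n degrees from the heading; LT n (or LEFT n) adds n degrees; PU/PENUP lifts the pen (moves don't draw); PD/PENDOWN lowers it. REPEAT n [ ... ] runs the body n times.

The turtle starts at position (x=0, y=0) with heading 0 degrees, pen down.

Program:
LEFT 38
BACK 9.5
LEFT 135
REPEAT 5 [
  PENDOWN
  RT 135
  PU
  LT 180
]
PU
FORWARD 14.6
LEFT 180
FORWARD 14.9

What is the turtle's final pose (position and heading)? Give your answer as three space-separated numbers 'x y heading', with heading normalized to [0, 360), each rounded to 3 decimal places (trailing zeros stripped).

Executing turtle program step by step:
Start: pos=(0,0), heading=0, pen down
LT 38: heading 0 -> 38
BK 9.5: (0,0) -> (-7.486,-5.849) [heading=38, draw]
LT 135: heading 38 -> 173
REPEAT 5 [
  -- iteration 1/5 --
  PD: pen down
  RT 135: heading 173 -> 38
  PU: pen up
  LT 180: heading 38 -> 218
  -- iteration 2/5 --
  PD: pen down
  RT 135: heading 218 -> 83
  PU: pen up
  LT 180: heading 83 -> 263
  -- iteration 3/5 --
  PD: pen down
  RT 135: heading 263 -> 128
  PU: pen up
  LT 180: heading 128 -> 308
  -- iteration 4/5 --
  PD: pen down
  RT 135: heading 308 -> 173
  PU: pen up
  LT 180: heading 173 -> 353
  -- iteration 5/5 --
  PD: pen down
  RT 135: heading 353 -> 218
  PU: pen up
  LT 180: heading 218 -> 38
]
PU: pen up
FD 14.6: (-7.486,-5.849) -> (4.019,3.14) [heading=38, move]
LT 180: heading 38 -> 218
FD 14.9: (4.019,3.14) -> (-7.723,-6.033) [heading=218, move]
Final: pos=(-7.723,-6.033), heading=218, 1 segment(s) drawn

Answer: -7.723 -6.033 218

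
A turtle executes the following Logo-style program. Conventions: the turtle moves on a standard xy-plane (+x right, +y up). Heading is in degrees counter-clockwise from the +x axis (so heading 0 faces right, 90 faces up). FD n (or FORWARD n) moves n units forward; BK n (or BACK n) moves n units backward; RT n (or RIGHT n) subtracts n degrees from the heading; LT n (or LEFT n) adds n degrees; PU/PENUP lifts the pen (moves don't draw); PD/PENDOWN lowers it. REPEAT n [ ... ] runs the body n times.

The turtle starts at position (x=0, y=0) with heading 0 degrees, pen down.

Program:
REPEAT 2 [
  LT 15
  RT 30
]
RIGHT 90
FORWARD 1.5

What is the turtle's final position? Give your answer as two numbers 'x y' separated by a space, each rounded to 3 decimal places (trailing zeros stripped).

Answer: -0.75 -1.299

Derivation:
Executing turtle program step by step:
Start: pos=(0,0), heading=0, pen down
REPEAT 2 [
  -- iteration 1/2 --
  LT 15: heading 0 -> 15
  RT 30: heading 15 -> 345
  -- iteration 2/2 --
  LT 15: heading 345 -> 0
  RT 30: heading 0 -> 330
]
RT 90: heading 330 -> 240
FD 1.5: (0,0) -> (-0.75,-1.299) [heading=240, draw]
Final: pos=(-0.75,-1.299), heading=240, 1 segment(s) drawn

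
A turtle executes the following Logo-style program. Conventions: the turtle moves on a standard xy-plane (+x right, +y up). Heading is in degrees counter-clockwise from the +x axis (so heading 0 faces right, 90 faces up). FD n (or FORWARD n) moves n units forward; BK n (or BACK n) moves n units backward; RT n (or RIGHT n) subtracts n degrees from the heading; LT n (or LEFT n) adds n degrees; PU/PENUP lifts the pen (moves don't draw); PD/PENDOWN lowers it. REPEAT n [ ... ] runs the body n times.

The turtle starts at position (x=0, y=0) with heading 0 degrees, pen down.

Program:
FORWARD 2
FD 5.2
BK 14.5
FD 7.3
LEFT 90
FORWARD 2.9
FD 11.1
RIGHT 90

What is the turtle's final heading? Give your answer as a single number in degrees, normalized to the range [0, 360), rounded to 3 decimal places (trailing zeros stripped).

Answer: 0

Derivation:
Executing turtle program step by step:
Start: pos=(0,0), heading=0, pen down
FD 2: (0,0) -> (2,0) [heading=0, draw]
FD 5.2: (2,0) -> (7.2,0) [heading=0, draw]
BK 14.5: (7.2,0) -> (-7.3,0) [heading=0, draw]
FD 7.3: (-7.3,0) -> (0,0) [heading=0, draw]
LT 90: heading 0 -> 90
FD 2.9: (0,0) -> (0,2.9) [heading=90, draw]
FD 11.1: (0,2.9) -> (0,14) [heading=90, draw]
RT 90: heading 90 -> 0
Final: pos=(0,14), heading=0, 6 segment(s) drawn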